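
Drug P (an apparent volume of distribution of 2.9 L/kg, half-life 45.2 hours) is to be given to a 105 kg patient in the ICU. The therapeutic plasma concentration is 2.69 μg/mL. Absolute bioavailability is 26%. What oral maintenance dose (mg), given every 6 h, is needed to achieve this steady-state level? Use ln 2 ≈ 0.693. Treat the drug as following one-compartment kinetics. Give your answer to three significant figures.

290 mg

Total Vd = 2.9 × 105 = 304.5 L
CL = ln 2 · Vd / t½ = 0.693 × 304.5 / 45.2 = 4.669 L/h
D = CL × Css × τ / F = 4.669 × 2.69 × 6 / 0.26 = 289.8 mg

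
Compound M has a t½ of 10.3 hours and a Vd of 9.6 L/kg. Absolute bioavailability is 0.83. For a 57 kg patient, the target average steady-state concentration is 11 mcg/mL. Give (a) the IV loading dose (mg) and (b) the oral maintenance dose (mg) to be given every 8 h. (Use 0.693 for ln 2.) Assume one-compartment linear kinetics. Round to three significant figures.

Vd(total) = 57 kg × 9.6 L/kg = 547.2 L
LD = Vd × C = 547.2 × 11 = 6019 mg
CL = 0.693 × Vd / t½ = 0.693 × 547.2 / 10.3 = 36.82 L/h
D = CL × Css × τ / F = 36.82 × 11 × 8 / 0.83 = 3904 mg

(a) 6020 mg; (b) 3900 mg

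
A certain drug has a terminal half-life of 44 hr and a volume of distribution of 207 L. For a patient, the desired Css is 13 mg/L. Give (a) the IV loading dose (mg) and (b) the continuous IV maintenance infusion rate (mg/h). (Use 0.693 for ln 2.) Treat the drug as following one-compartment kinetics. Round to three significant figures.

(a) 2690 mg; (b) 42.4 mg/h

LD = Vd × C = 207.0 × 13 = 2691 mg
CL = 0.693 × Vd / t½ = 0.693 × 207.0 / 44 = 3.260 L/h
Infusion rate = CL × Css = 3.260 × 13 = 42.38 mg/h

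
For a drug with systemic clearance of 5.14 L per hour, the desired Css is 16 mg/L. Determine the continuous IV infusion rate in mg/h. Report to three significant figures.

R₀ = 5.140 × 16 = 82.24 mg/h

82.2 mg/h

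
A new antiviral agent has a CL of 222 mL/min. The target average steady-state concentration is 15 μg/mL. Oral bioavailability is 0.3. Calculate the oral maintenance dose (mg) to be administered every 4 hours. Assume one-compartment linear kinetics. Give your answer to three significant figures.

2660 mg

CL = 222 mL/min = 222 × 0.06 = 13.32 L/h
D = CL × Css × τ / F = 13.32 × 15 × 4 / 0.3 = 2664 mg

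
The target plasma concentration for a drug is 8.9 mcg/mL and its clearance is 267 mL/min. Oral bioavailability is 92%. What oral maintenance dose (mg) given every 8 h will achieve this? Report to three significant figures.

CL = 267 mL/min = 267 × 0.06 = 16.02 L/h
D = CL × Css × τ / F = 16.02 × 8.9 × 8 / 0.92 = 1240 mg

1240 mg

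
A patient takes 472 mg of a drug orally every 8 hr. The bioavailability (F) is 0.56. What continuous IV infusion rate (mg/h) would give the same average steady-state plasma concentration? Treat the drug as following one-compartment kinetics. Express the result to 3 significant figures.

Equivalent systemic input: infusion rate = F·D/τ.
Rate = 0.56 × 472 / 8 = 33.04 mg/h

33.0 mg/h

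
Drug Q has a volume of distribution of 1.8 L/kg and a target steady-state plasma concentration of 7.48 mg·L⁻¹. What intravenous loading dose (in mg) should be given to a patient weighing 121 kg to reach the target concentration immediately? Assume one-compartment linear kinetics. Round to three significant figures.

Vd = 1.8 L/kg × 121 kg = 217.8 L
The loading dose fills Vd to the target concentration.
LD = Vd × C = 217.8 × 7.480 = 1629 mg

1630 mg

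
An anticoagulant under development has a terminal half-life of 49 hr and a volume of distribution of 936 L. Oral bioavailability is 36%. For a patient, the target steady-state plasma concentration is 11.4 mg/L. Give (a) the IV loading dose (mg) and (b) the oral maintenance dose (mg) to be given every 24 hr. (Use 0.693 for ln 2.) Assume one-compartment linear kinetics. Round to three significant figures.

LD = Vd × C = 936.0 × 11.4 = 10670 mg
CL = 0.693 × Vd / t½ = 0.693 × 936.0 / 49 = 13.24 L/h
D = CL × Css × τ / F = 13.24 × 11.4 × 24 / 0.36 = 10060 mg

(a) 10700 mg; (b) 10100 mg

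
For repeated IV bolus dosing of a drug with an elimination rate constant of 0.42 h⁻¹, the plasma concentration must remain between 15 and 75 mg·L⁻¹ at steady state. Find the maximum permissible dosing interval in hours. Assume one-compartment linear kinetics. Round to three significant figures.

Between IV bolus doses, concentration decays as C = C₀·e^(−kτ), so C_peak/C_trough = e^(kτ).
τ_max = ln(C_peak/C_trough) / k = ln(75/15) / 0.4200 = 1.609 / 0.4200 = 3.831 h

3.83 h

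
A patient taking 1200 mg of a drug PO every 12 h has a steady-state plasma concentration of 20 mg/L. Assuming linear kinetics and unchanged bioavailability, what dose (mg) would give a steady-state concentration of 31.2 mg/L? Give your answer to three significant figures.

1870 mg

With linear kinetics, Css is proportional to dose rate (D/τ) at fixed clearance.
D₂ = D₁ × (Css,target / Css,current) = 1200 × 31.2/20 = 1872 mg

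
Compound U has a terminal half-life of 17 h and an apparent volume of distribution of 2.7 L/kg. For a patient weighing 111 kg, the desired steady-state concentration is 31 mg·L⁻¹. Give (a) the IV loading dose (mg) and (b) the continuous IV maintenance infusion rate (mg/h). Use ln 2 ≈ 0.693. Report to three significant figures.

(a) 9290 mg; (b) 379 mg/h

Total Vd = 2.7 × 111 = 299.7 L
LD = Vd × C = 299.7 × 31 = 9291 mg
CL = 0.693 × Vd / t½ = 0.693 × 299.7 / 17 = 12.22 L/h
Infusion rate = CL × Css = 12.22 × 31 = 378.8 mg/h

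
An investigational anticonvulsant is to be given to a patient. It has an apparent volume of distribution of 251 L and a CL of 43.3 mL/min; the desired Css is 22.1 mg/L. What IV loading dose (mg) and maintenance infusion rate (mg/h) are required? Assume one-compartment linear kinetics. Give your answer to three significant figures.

Loading dose = Vd × C = 251.0 × 22.1 = 5547 mg
CL = 43.3 mL/min = 43.3 × 0.06 = 2.598 L/h
Maintenance: replace elimination → rate = CL × Css = 2.598 × 22.1 = 57.42 mg/h

(a) 5550 mg; (b) 57.4 mg/h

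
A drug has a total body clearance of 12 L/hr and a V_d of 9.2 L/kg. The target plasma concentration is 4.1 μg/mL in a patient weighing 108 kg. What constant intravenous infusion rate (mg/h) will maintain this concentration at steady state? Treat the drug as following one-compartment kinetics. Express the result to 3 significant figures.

49.2 mg/h

Maintenance depends on clearance, not Vd — rate in must match rate out.
Infusion rate = CL · Css = 12.00 L/h × 4.1 mg/L = 49.20 mg/h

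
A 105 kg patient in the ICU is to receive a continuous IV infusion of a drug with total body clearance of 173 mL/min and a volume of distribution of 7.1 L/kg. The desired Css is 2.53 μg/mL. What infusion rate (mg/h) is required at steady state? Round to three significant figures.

Convert clearance: 173 mL/min × 60 min/h ÷ 1000 mL/L = 10.38 L/h
Infusion rate = CL · Css = 10.38 L/h × 2.53 mg/L = 26.26 mg/h

26.3 mg/h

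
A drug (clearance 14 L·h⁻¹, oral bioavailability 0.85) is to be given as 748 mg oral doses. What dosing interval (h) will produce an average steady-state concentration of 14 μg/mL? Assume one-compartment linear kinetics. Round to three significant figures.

3.24 h

F·D/τ = CL·Css → τ = F·D / (CL·Css).
τ = 0.85 × 748 / (14 × 14) = 3.244 h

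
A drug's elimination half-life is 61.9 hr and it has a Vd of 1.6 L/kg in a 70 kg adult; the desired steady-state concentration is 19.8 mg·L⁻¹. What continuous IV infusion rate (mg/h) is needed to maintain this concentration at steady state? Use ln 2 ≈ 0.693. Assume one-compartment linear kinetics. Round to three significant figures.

Total Vd = 1.6 × 70 = 112.0 L
CL = 0.693 × Vd / t½ = 0.693 × 112.0 / 61.9 = 1.254 L/h
Infusion rate = CL × Css = 1.254 × 19.8 = 24.83 mg/h

24.8 mg/h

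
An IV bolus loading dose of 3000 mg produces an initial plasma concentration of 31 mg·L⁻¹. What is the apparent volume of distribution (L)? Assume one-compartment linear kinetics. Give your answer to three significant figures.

96.8 L

Immediately after an IV bolus, C₀ = Dose / Vd, so Vd = Dose / C₀.
Vd = 3000 / 31 = 96.77 L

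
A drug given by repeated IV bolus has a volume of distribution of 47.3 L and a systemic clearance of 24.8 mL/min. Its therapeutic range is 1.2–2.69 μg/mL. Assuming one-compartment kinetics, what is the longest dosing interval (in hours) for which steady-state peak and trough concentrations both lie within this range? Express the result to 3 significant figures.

CL = 24.8 mL/min = 24.8 × 0.06 = 1.488 L/h
k = CL / Vd = 1.488 / 47.30 = 0.03146 h⁻¹
Between IV bolus doses, concentration decays as C = C₀·e^(−kτ), so C_peak/C_trough = e^(kτ).
τ_max = ln(C_peak/C_trough) / k = ln(2.69/1.2) / 0.03146 = 0.8072 / 0.03146 = 25.66 h

25.7 h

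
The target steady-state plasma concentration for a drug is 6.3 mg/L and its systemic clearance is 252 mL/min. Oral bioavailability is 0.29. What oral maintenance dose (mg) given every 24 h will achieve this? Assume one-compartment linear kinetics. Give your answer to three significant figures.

Convert clearance: 252 mL/min × 60 min/h ÷ 1000 mL/L = 15.12 L/h
D = CL × Css × τ / F = 15.12 × 6.3 × 24 / 0.29 = 7883 mg

7880 mg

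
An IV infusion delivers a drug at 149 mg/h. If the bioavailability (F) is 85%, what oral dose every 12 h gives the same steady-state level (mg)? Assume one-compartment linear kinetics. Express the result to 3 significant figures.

2100 mg

To maintain the same Css, the systemic dosing rate must be unchanged: F·D/τ = infusion rate.
D = rate × τ / F = 149 × 12 / 0.85 = 2104 mg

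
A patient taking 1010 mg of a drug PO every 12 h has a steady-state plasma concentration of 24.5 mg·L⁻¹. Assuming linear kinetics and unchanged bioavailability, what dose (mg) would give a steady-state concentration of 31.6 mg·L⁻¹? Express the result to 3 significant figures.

1300 mg

For first-order elimination, Css ∝ F·D/(CL·τ); F and CL are unchanged, so Css ∝ D/τ.
D₂ = D₁ × (Css,target / Css,current) = 1010 × 31.6/24.5 = 1303 mg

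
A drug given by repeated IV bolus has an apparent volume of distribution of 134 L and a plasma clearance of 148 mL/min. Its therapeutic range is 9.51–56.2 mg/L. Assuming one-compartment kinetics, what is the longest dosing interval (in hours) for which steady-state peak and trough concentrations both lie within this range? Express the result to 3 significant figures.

26.8 h

Convert clearance: 148 mL/min × 60 min/h ÷ 1000 mL/L = 8.880 L/h
k = CL / Vd = 8.880 / 134.0 = 0.06627 h⁻¹
Between IV bolus doses, concentration decays as C = C₀·e^(−kτ), so C_peak/C_trough = e^(kτ).
τ_max = ln(C_peak/C_trough) / k = ln(56.2/9.51) / 0.06627 = 1.777 / 0.06627 = 26.81 h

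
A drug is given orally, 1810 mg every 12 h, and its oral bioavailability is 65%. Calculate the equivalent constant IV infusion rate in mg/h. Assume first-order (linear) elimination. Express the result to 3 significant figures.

98.0 mg/h

Equivalent systemic input: infusion rate = F·D/τ.
Rate = 0.65 × 1810 / 12 = 98.04 mg/h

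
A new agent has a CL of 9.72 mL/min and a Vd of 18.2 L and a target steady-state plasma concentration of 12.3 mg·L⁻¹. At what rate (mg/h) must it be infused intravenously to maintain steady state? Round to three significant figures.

CL = 9.72 mL/min × 60/1000 = 0.5832 L/h
At steady state, infusion rate equals elimination rate: rate in = CL × Css.
R₀ = 0.5832 × 12.3 = 7.173 mg/h

7.17 mg/h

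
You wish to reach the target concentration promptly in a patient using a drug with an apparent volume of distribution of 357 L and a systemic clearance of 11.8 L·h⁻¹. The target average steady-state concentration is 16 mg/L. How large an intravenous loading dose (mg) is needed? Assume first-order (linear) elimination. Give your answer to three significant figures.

Loading dose depends on Vd (not clearance): it fills the distribution volume.
LD = Vd × C = 357.0 × 16.00 = 5712 mg

5710 mg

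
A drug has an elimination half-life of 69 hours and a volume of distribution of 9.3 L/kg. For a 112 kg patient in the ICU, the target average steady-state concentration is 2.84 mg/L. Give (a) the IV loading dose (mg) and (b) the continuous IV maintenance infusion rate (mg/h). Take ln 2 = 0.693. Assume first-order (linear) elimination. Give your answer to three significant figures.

(a) 2960 mg; (b) 29.7 mg/h

Vd(total) = 112 kg × 9.3 L/kg = 1042 L
LD = Vd × C = 1042 × 2.84 = 2959 mg
CL = 0.693 × Vd / t½ = 0.693 × 1042 / 69 = 10.47 L/h
Infusion rate = CL × Css = 10.47 × 2.84 = 29.73 mg/h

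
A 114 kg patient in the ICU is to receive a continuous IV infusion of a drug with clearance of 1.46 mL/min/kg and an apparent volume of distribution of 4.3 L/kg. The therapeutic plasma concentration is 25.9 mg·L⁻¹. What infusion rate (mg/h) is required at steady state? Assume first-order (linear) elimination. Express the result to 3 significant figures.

259 mg/h

CL = 1.46 mL/min/kg × 114 kg = 166.4 mL/min = 166.4 × 60/1000 = 9.984 L/h
At steady state, infusion rate equals elimination rate: rate in = CL × Css.
R₀ = 9.984 × 25.9 = 258.6 mg/h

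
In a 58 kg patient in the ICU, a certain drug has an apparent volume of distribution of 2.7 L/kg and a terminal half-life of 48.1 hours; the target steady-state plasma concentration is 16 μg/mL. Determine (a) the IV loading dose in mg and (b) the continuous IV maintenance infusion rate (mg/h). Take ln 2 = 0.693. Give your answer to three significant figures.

Vd = 2.7 L/kg × 58 kg = 156.6 L
LD = Vd × C = 156.6 × 16 = 2506 mg
CL = 0.693 × Vd / t½ = 0.693 × 156.6 / 48.1 = 2.256 L/h
Infusion rate = CL × Css = 2.256 × 16 = 36.10 mg/h

(a) 2510 mg; (b) 36.1 mg/h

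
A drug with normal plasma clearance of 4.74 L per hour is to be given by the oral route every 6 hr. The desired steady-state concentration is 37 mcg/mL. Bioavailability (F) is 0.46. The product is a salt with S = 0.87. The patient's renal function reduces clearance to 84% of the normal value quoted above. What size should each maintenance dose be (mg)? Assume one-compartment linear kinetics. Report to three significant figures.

2210 mg

Patient clearance = 0.84 × 4.740 = 3.982 L/h
At steady state, dose per interval replaces the amount cleared in that interval: F·S·D/τ = CL·Css.
D = CL × Css × τ / F / S = 3.982 × 37 × 6 / 0.46 / 0.87 = 2209 mg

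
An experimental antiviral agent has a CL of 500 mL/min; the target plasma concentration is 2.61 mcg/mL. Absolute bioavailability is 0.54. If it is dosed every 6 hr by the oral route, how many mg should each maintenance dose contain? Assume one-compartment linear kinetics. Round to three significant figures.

CL = 500 mL/min × 60/1000 = 30.00 L/h
At steady state, dose per interval replaces the amount cleared in that interval: F·D/τ = CL·Css.
D = CL × Css × τ / F = 30.00 × 2.61 × 6 / 0.54 = 870.0 mg

870 mg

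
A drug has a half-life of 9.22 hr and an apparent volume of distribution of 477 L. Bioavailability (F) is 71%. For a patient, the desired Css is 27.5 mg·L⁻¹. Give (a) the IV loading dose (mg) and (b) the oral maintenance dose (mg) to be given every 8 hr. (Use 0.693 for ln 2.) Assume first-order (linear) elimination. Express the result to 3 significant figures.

(a) 13100 mg; (b) 11100 mg

LD = Vd × C = 477.0 × 27.5 = 13120 mg
CL = 0.693 × Vd / t½ = 0.693 × 477.0 / 9.22 = 35.85 L/h
D = CL × Css × τ / F = 35.85 × 27.5 × 8 / 0.71 = 11110 mg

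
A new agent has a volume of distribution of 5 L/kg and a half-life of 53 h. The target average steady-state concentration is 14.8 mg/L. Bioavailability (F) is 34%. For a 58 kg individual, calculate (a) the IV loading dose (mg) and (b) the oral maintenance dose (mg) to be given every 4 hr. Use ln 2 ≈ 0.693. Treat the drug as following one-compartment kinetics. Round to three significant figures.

(a) 4290 mg; (b) 660 mg

Vd = 5 L/kg × 58 kg = 290.0 L
LD = Vd × C = 290.0 × 14.8 = 4292 mg
CL = 0.693 × Vd / t½ = 0.693 × 290.0 / 53 = 3.792 L/h
D = CL × Css × τ / F = 3.792 × 14.8 × 4 / 0.34 = 660.3 mg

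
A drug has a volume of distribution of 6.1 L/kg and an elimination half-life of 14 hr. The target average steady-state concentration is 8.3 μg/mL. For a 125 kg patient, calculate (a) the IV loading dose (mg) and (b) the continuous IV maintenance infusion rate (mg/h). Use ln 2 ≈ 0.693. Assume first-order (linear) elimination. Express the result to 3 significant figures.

(a) 6330 mg; (b) 313 mg/h

Vd = 6.1 L/kg × 125 kg = 762.5 L
LD = Vd × C = 762.5 × 8.3 = 6329 mg
CL = 0.693 × Vd / t½ = 0.693 × 762.5 / 14 = 37.74 L/h
Infusion rate = CL × Css = 37.74 × 8.3 = 313.2 mg/h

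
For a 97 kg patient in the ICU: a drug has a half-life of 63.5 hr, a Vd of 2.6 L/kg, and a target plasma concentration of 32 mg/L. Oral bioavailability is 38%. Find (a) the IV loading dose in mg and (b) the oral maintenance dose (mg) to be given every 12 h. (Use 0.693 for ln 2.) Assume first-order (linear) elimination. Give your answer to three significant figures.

(a) 8070 mg; (b) 2780 mg

Vd(total) = 97 kg × 2.6 L/kg = 252.2 L
LD = Vd × C = 252.2 × 32 = 8070 mg
CL = 0.693 × Vd / t½ = 0.693 × 252.2 / 63.5 = 2.752 L/h
D = CL × Css × τ / F = 2.752 × 32 × 12 / 0.38 = 2781 mg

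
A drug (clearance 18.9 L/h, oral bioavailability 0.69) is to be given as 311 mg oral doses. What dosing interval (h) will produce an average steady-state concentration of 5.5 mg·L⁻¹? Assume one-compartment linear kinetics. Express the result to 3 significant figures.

2.06 h

F·D/τ = CL·Css → τ = F·D / (CL·Css).
τ = 0.69 × 311 / (18.9 × 5.5) = 2.064 h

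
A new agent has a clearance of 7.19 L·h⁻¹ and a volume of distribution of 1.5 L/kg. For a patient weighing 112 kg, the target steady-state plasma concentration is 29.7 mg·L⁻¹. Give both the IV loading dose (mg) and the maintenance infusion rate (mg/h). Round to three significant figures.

(a) 4990 mg; (b) 214 mg/h

Vd(total) = 112 kg × 1.5 L/kg = 168.0 L
Loading: fill Vd to C_target → 168.0 L × 29.7 mg/L = 4990 mg
Maintenance: replace elimination → rate = CL × Css = 7.190 × 29.7 = 213.5 mg/h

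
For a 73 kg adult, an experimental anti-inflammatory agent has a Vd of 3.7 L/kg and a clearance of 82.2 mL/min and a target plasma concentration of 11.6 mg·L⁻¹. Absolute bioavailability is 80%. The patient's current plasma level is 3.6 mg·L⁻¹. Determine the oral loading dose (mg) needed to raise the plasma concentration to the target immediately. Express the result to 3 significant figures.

Total Vd = 3.7 × 73 = 270.1 L
Loading dose depends on Vd (not clearance): it fills the distribution volume.
Concentration deficit ΔC = 11.6 − 3.6 = 8.000 mg/L
LD = Vd × ΔC / F = 270.1 × 8.000 / 0.8 = 2701 mg

2700 mg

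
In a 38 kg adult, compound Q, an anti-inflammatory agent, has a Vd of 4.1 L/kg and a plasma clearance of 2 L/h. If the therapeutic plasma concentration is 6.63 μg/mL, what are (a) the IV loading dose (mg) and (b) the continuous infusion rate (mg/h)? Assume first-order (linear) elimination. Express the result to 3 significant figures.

Vd(total) = 38 kg × 4.1 L/kg = 155.8 L
Loading dose = Vd × C = 155.8 × 6.63 = 1033 mg
Infusion rate = 2.000 L/h × 6.63 mg/L = 13.26 mg/h

(a) 1030 mg; (b) 13.3 mg/h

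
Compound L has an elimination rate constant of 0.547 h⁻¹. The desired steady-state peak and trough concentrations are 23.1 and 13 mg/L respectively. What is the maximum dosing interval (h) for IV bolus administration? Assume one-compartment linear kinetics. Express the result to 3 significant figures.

1.05 h

Between IV bolus doses, concentration decays as C = C₀·e^(−kτ), so C_peak/C_trough = e^(kτ).
τ_max = ln(C_peak/C_trough) / k = ln(23.1/13) / 0.5470 = 0.5749 / 0.5470 = 1.051 h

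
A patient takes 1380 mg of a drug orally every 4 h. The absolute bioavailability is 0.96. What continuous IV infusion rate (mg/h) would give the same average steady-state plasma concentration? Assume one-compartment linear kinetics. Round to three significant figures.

Equivalent systemic input: infusion rate = F·D/τ.
Rate = 0.96 × 1380 / 4 = 331.2 mg/h

331 mg/h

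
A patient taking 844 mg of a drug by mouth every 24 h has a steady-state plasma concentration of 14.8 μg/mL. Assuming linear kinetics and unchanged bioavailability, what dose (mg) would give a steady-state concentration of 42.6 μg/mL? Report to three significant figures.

2430 mg

For first-order elimination, Css ∝ F·D/(CL·τ); F and CL are unchanged, so Css ∝ D/τ.
D₂ = D₁ × (Css,target / Css,current) = 844 × 42.6/14.8 = 2429 mg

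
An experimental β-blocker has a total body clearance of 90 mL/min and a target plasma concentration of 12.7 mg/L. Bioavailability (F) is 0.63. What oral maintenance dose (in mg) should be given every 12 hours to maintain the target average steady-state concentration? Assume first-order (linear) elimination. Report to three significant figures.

1310 mg

CL = 90 mL/min × 60/1000 = 5.400 L/h
D = CL × Css × τ / F = 5.400 × 12.7 × 12 / 0.63 = 1306 mg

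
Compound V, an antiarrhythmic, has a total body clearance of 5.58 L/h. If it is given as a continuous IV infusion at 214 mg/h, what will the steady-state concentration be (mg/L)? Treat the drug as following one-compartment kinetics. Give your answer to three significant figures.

Css = rate / CL = 214 / 5.580 = 38.35 mg/L

38.4 mg/L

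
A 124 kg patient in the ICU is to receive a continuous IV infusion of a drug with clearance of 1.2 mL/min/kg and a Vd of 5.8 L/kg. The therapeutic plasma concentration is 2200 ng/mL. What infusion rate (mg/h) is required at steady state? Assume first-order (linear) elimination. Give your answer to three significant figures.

CL = 1.2 mL/min/kg × 124 kg = 148.8 mL/min = 148.8 × 60/1000 = 8.928 L/h
C = 2200 ng/mL = 2.200 mg/L
R₀ = 8.928 × 2.2 = 19.64 mg/h

19.6 mg/h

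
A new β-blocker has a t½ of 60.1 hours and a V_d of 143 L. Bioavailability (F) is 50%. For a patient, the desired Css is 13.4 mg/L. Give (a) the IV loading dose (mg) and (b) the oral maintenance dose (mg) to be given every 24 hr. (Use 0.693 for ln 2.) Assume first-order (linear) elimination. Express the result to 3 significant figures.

(a) 1920 mg; (b) 1060 mg

LD = Vd × C = 143.0 × 13.4 = 1916 mg
CL = 0.693 × Vd / t½ = 0.693 × 143.0 / 60.1 = 1.649 L/h
D = CL × Css × τ / F = 1.649 × 13.4 × 24 / 0.5 = 1061 mg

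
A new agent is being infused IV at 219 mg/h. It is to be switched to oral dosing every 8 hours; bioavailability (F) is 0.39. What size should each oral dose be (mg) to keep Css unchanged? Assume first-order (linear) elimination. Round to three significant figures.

4490 mg

To maintain the same Css, the systemic dosing rate must be unchanged: F·D/τ = infusion rate.
D = rate × τ / F = 219 × 8 / 0.39 = 4492 mg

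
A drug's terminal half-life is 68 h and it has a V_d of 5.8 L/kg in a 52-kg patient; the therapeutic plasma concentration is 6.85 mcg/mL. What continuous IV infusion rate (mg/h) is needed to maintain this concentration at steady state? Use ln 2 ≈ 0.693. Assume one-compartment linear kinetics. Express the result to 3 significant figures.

Total Vd = 5.8 × 52 = 301.6 L
k = 0.693/68 = 0.01019 h⁻¹, so CL = k·Vd = 0.01019 × 301.6 = 3.073 L/h
Infusion rate = CL × Css = 3.073 × 6.85 = 21.05 mg/h

21.1 mg/h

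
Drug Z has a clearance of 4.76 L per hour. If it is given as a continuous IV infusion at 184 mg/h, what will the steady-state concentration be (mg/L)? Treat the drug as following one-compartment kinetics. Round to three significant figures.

38.7 mg/L

Css = rate / CL = 184 / 4.760 = 38.66 mg/L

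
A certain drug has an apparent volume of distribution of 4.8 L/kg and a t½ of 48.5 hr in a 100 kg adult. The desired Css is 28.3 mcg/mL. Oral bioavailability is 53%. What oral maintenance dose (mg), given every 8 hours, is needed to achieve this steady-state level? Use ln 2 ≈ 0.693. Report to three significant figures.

2930 mg

Vd(total) = 100 kg × 4.8 L/kg = 480.0 L
CL = 0.693 × Vd / t½ = 0.693 × 480.0 / 48.5 = 6.859 L/h
D = CL × Css × τ / F = 6.859 × 28.3 × 8 / 0.53 = 2930 mg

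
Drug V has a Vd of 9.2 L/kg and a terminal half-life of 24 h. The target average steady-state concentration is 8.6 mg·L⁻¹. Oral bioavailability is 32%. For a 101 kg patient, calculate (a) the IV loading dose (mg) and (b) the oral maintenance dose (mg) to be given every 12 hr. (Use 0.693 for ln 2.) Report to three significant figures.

Vd = 9.2 L/kg × 101 kg = 929.2 L
LD = Vd × C = 929.2 × 8.6 = 7991 mg
CL = 0.693 × Vd / t½ = 0.693 × 929.2 / 24 = 26.83 L/h
D = CL × Css × τ / F = 26.83 × 8.6 × 12 / 0.32 = 8653 mg

(a) 7990 mg; (b) 8650 mg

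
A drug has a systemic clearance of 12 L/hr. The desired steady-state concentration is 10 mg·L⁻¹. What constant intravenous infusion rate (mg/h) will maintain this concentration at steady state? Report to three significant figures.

120 mg/h

At steady state, infusion rate equals elimination rate: rate in = CL × Css.
Rate = CL × Css = 12.00 × 10 = 120.0 mg/h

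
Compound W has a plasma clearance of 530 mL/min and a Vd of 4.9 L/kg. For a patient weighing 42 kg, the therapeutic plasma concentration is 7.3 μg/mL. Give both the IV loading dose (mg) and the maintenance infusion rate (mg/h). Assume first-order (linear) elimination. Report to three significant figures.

Vd(total) = 42 kg × 4.9 L/kg = 205.8 L
Loading dose = Vd × C = 205.8 × 7.3 = 1502 mg
CL = 530 mL/min = 530 × 0.06 = 31.80 L/h
Maintenance infusion rate = CL × Css = 31.80 × 7.3 = 232.1 mg/h

(a) 1500 mg; (b) 232 mg/h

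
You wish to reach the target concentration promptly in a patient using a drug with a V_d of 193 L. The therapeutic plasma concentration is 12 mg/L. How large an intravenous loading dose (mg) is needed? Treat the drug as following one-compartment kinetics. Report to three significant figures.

The loading dose fills Vd to the target concentration.
LD = Vd × C = 193.0 × 12.00 = 2316 mg

2320 mg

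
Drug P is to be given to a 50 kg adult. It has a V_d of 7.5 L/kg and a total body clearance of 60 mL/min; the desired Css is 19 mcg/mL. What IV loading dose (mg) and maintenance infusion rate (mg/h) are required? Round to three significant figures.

(a) 7130 mg; (b) 68.4 mg/h

Total Vd = 7.5 × 50 = 375.0 L
Loading: fill Vd to C_target → 375.0 L × 19 mg/L = 7125 mg
Convert clearance: 60 mL/min × 60 min/h ÷ 1000 mL/L = 3.600 L/h
Maintenance infusion rate = CL × Css = 3.600 × 19 = 68.40 mg/h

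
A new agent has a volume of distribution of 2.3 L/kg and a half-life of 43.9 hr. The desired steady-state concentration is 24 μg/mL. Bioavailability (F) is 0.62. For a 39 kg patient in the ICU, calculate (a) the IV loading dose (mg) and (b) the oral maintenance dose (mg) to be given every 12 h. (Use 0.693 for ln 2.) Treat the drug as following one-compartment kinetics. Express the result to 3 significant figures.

Vd(total) = 39 kg × 2.3 L/kg = 89.70 L
LD = Vd × C = 89.70 × 24 = 2153 mg
CL = 0.693 × Vd / t½ = 0.693 × 89.70 / 43.9 = 1.416 L/h
D = CL × Css × τ / F = 1.416 × 24 × 12 / 0.62 = 657.8 mg

(a) 2150 mg; (b) 658 mg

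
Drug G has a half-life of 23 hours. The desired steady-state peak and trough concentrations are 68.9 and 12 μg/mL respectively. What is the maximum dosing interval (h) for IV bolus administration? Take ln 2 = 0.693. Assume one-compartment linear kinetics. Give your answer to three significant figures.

k = 0.693 / t½ = 0.693 / 23 = 0.03013 h⁻¹
Between IV bolus doses, concentration decays as C = C₀·e^(−kτ), so C_peak/C_trough = e^(kτ).
τ_max = ln(C_peak/C_trough) / k = ln(68.9/12) / 0.03013 = 1.748 / 0.03013 = 58.02 h

58.0 h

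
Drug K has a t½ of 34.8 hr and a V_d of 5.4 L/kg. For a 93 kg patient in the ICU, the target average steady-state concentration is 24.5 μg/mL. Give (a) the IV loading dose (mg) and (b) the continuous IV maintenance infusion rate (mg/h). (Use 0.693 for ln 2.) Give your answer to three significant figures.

Vd(total) = 93 kg × 5.4 L/kg = 502.2 L
LD = Vd × C = 502.2 × 24.5 = 12300 mg
CL = 0.693 × Vd / t½ = 0.693 × 502.2 / 34.8 = 10.00 L/h
Infusion rate = CL × Css = 10.00 × 24.5 = 245.0 mg/h

(a) 12300 mg; (b) 245 mg/h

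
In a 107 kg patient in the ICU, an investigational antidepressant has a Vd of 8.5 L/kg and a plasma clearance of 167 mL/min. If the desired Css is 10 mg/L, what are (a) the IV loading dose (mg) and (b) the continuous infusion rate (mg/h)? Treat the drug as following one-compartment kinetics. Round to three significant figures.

Total Vd = 8.5 × 107 = 909.5 L
Loading dose = Vd × C = 909.5 × 10 = 9095 mg
CL = 167 mL/min × 60/1000 = 10.02 L/h
Maintenance infusion rate = CL × Css = 10.02 × 10 = 100.2 mg/h

(a) 9100 mg; (b) 100 mg/h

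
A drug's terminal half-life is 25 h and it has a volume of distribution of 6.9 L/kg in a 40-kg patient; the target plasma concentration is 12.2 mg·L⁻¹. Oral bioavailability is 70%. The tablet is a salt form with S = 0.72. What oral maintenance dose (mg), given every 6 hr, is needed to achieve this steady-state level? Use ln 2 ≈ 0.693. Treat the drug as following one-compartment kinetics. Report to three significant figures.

1110 mg

Vd(total) = 40 kg × 6.9 L/kg = 276.0 L
CL = ln 2 · Vd / t½ = 0.693 × 276.0 / 25 = 7.651 L/h
D = CL × Css × τ / F / S = 7.651 × 12.2 × 6 / 0.7 / 0.72 = 1111 mg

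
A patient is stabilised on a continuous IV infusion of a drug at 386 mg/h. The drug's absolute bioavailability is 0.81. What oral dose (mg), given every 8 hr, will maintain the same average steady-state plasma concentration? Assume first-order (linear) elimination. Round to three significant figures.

3810 mg

To maintain the same Css, the systemic dosing rate must be unchanged: F·D/τ = infusion rate.
D = rate × τ / F = 386 × 8 / 0.81 = 3812 mg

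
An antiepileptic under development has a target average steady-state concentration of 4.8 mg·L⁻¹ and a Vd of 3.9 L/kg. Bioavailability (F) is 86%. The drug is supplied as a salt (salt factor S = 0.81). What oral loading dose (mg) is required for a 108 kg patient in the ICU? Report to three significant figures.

2900 mg

Vd(total) = 108 kg × 3.9 L/kg = 421.2 L
LD = Vd × C / F / S = 421.2 × 4.800 / 0.86 / 0.81 = 2902 mg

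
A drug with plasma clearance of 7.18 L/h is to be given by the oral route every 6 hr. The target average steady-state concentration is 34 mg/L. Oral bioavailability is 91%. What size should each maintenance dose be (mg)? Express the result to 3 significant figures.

At steady state, dose per interval replaces the amount cleared in that interval: F·D/τ = CL·Css.
D = CL × Css × τ / F = 7.180 × 34 × 6 / 0.91 = 1610 mg

1610 mg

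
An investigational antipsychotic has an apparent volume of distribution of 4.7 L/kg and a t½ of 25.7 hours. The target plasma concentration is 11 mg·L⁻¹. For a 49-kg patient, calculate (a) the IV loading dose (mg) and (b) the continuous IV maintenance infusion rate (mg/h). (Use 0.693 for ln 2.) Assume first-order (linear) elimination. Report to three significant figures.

(a) 2530 mg; (b) 68.3 mg/h

Vd = 4.7 L/kg × 49 kg = 230.3 L
LD = Vd × C = 230.3 × 11 = 2533 mg
CL = 0.693 × Vd / t½ = 0.693 × 230.3 / 25.7 = 6.210 L/h
Infusion rate = CL × Css = 6.210 × 11 = 68.31 mg/h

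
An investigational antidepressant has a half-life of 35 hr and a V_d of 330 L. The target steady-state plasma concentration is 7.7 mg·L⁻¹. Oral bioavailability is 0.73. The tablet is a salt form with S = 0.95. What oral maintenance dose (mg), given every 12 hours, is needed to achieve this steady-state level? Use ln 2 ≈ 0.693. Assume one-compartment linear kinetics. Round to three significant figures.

k = 0.693/35 = 0.01980 h⁻¹, so CL = k·Vd = 0.01980 × 330.0 = 6.534 L/h
D = CL × Css × τ / F / S = 6.534 × 7.7 × 12 / 0.73 / 0.95 = 870.6 mg

871 mg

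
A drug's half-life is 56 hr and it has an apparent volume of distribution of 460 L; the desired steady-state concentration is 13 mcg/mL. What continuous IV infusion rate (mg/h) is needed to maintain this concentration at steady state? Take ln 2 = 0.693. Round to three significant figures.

74.0 mg/h

CL = ln 2 · Vd / t½ = 0.693 × 460.0 / 56 = 5.693 L/h
Infusion rate = CL × Css = 5.693 × 13 = 74.01 mg/h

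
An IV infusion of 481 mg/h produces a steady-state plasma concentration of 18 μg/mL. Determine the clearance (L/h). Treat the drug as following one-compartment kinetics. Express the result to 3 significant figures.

26.7 L/h

At steady state, infusion rate = CL × Css, so CL = rate / Css.
CL = 481 / 18 = 26.72 L/h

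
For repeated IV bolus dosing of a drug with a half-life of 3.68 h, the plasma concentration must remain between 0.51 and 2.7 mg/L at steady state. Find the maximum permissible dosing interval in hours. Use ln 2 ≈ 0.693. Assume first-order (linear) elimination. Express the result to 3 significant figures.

8.85 h

k = 0.693 / t½ = 0.693 / 3.68 = 0.1883 h⁻¹
Between IV bolus doses, concentration decays as C = C₀·e^(−kτ), so C_peak/C_trough = e^(kτ).
τ_max = ln(C_peak/C_trough) / k = ln(2.7/0.51) / 0.1883 = 1.667 / 0.1883 = 8.853 h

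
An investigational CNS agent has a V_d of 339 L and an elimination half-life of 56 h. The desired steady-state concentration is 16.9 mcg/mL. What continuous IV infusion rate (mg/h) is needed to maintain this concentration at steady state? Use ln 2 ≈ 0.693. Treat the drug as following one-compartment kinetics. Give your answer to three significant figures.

CL = 0.693 × Vd / t½ = 0.693 × 339.0 / 56 = 4.195 L/h
Infusion rate = CL × Css = 4.195 × 16.9 = 70.90 mg/h

70.9 mg/h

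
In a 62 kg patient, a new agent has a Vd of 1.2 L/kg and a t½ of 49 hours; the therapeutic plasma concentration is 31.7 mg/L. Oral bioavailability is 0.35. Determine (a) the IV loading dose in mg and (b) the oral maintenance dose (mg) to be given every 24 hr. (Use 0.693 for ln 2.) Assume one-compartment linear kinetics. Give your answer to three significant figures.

Vd(total) = 62 kg × 1.2 L/kg = 74.40 L
LD = Vd × C = 74.40 × 31.7 = 2358 mg
CL = 0.693 × Vd / t½ = 0.693 × 74.40 / 49 = 1.052 L/h
D = CL × Css × τ / F = 1.052 × 31.7 × 24 / 0.35 = 2287 mg

(a) 2360 mg; (b) 2290 mg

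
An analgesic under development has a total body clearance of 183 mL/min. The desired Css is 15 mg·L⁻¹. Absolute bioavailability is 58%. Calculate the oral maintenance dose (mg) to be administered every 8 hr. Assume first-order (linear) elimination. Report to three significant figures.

2270 mg

CL = 183 mL/min = 183 × 0.06 = 10.98 L/h
D = CL × Css × τ / F = 10.98 × 15 × 8 / 0.58 = 2272 mg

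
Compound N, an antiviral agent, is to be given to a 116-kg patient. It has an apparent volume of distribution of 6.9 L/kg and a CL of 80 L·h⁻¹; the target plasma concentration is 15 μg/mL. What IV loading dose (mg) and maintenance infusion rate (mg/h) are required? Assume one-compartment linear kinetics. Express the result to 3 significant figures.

(a) 12000 mg; (b) 1200 mg/h

Vd = 6.9 L/kg × 116 kg = 800.4 L
Loading dose = Vd × C = 800.4 × 15 = 12010 mg
Maintenance infusion rate = CL × Css = 80.00 × 15 = 1200 mg/h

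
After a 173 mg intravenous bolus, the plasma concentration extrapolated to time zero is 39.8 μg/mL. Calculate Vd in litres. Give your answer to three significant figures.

4.35 L

Immediately after an IV bolus, C₀ = Dose / Vd, so Vd = Dose / C₀.
Vd = 173 / 39.8 = 4.347 L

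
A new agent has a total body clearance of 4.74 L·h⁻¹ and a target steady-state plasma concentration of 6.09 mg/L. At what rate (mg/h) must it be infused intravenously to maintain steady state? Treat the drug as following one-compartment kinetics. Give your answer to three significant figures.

28.9 mg/h

Rate = CL × Css = 4.740 × 6.09 = 28.87 mg/h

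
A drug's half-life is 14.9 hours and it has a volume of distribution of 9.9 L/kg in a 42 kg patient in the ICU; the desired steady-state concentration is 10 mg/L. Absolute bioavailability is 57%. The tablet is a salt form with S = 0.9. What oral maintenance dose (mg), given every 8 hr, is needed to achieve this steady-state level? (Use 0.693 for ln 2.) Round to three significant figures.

3020 mg

Vd = 9.9 L/kg × 42 kg = 415.8 L
CL = 0.693 × Vd / t½ = 0.693 × 415.8 / 14.9 = 19.34 L/h
D = CL × Css × τ / F / S = 19.34 × 10 × 8 / 0.57 / 0.9 = 3016 mg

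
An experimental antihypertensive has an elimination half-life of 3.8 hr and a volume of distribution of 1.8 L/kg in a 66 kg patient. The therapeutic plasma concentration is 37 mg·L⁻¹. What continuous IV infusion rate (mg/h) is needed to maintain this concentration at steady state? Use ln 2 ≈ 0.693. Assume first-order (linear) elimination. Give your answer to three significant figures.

802 mg/h

Vd(total) = 66 kg × 1.8 L/kg = 118.8 L
k = 0.693/3.8 = 0.1824 h⁻¹, so CL = k·Vd = 0.1824 × 118.8 = 21.67 L/h
Infusion rate = CL × Css = 21.67 × 37 = 801.8 mg/h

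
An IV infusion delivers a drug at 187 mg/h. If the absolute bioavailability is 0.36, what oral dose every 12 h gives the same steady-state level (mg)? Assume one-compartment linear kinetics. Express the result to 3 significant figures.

To maintain the same Css, the systemic dosing rate must be unchanged: F·D/τ = infusion rate.
D = rate × τ / F = 187 × 12 / 0.36 = 6233 mg

6230 mg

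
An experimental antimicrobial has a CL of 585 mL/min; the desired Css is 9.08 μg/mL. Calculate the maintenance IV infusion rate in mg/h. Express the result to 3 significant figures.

319 mg/h

CL = 585 mL/min × 60/1000 = 35.10 L/h
Rate = CL × Css = 35.10 × 9.08 = 318.7 mg/h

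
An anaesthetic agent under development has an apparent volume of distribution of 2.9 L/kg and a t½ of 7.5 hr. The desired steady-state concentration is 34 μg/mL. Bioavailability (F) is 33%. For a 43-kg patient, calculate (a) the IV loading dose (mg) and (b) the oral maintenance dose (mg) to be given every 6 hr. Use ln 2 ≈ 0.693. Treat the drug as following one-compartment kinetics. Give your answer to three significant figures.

(a) 4240 mg; (b) 7120 mg

Vd(total) = 43 kg × 2.9 L/kg = 124.7 L
LD = Vd × C = 124.7 × 34 = 4240 mg
CL = 0.693 × Vd / t½ = 0.693 × 124.7 / 7.5 = 11.52 L/h
D = CL × Css × τ / F = 11.52 × 34 × 6 / 0.33 = 7121 mg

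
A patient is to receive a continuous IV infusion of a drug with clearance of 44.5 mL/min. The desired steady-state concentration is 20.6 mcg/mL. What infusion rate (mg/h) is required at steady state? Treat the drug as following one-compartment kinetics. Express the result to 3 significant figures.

55.0 mg/h

Convert clearance: 44.5 mL/min × 60 min/h ÷ 1000 mL/L = 2.670 L/h
At steady state, infusion rate equals elimination rate: rate in = CL × Css.
R₀ = 2.670 × 20.6 = 55.00 mg/h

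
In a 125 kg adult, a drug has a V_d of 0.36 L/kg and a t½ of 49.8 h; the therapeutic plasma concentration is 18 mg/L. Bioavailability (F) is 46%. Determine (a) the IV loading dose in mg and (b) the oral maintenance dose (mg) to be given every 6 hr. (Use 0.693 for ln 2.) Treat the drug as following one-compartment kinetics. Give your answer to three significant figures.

(a) 810 mg; (b) 147 mg

Vd(total) = 125 kg × 0.36 L/kg = 45.00 L
LD = Vd × C = 45.00 × 18 = 810.0 mg
CL = 0.693 × Vd / t½ = 0.693 × 45.00 / 49.8 = 0.6262 L/h
D = CL × Css × τ / F = 0.6262 × 18 × 6 / 0.46 = 147.0 mg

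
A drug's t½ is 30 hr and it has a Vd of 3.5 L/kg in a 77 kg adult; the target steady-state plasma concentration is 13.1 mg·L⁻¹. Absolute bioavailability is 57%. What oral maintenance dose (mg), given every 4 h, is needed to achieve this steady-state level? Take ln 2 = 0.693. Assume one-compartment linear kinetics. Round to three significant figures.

Vd(total) = 77 kg × 3.5 L/kg = 269.5 L
k = 0.693/30 = 0.02310 h⁻¹, so CL = k·Vd = 0.02310 × 269.5 = 6.225 L/h
D = CL × Css × τ / F = 6.225 × 13.1 × 4 / 0.57 = 572.3 mg

572 mg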